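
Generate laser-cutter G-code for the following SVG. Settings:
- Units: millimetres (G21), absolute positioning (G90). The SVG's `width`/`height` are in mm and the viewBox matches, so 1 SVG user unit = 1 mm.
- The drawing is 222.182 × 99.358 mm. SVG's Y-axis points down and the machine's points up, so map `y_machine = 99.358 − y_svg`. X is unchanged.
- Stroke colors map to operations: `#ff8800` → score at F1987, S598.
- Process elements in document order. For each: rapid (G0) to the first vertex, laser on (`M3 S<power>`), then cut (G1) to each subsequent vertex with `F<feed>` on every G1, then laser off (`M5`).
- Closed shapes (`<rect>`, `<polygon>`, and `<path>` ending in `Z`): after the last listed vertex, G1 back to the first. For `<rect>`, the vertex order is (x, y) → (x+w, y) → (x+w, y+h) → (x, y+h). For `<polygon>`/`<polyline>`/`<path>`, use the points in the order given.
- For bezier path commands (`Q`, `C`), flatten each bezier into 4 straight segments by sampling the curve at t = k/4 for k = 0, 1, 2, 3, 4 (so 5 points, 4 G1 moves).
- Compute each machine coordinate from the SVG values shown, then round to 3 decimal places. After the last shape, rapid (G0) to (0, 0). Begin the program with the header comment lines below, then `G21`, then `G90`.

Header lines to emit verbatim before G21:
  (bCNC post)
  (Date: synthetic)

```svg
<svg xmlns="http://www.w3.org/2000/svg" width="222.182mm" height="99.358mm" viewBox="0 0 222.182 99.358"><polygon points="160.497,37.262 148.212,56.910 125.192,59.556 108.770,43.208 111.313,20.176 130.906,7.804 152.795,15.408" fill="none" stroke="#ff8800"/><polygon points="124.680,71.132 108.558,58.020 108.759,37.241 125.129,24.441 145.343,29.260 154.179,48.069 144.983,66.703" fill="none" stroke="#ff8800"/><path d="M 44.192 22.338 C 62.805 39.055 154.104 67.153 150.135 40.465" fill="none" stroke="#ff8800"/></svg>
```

1 u = 1 mm; y_m = 99.358 − y.

[1] `<polygon>` regular polygon, #ff8800→score S598 F1987: (160.497,62.096) → (148.212,42.448) → (125.192,39.802) → (108.770,56.150) → (111.313,79.182) → (130.906,91.554) → (152.795,83.950) → (160.497,62.096) (closed)

[2] `<polygon>` regular polygon, #ff8800→score S598 F1987: (124.680,28.226) → (108.558,41.338) → (108.759,62.117) → (125.129,74.917) → (145.343,70.098) → (154.179,51.289) → (144.983,32.655) → (124.680,28.226) (closed)

[3] `<path>` cubic bezier, #ff8800→score S598 F1987: (44.192,77.020) → (69.156,63.382) → (105.632,51.680) → (137.873,48.116) → (150.135,58.893)

(bCNC post)
(Date: synthetic)
G21
G90
G0 X160.497 Y62.096
M3 S598
G1 X148.212 Y42.448 F1987
G1 X125.192 Y39.802 F1987
G1 X108.770 Y56.150 F1987
G1 X111.313 Y79.182 F1987
G1 X130.906 Y91.554 F1987
G1 X152.795 Y83.950 F1987
G1 X160.497 Y62.096 F1987
M5
G0 X124.680 Y28.226
M3 S598
G1 X108.558 Y41.338 F1987
G1 X108.759 Y62.117 F1987
G1 X125.129 Y74.917 F1987
G1 X145.343 Y70.098 F1987
G1 X154.179 Y51.289 F1987
G1 X144.983 Y32.655 F1987
G1 X124.680 Y28.226 F1987
M5
G0 X44.192 Y77.020
M3 S598
G1 X69.156 Y63.382 F1987
G1 X105.632 Y51.680 F1987
G1 X137.873 Y48.116 F1987
G1 X150.135 Y58.893 F1987
M5
G0 X0.000 Y0.000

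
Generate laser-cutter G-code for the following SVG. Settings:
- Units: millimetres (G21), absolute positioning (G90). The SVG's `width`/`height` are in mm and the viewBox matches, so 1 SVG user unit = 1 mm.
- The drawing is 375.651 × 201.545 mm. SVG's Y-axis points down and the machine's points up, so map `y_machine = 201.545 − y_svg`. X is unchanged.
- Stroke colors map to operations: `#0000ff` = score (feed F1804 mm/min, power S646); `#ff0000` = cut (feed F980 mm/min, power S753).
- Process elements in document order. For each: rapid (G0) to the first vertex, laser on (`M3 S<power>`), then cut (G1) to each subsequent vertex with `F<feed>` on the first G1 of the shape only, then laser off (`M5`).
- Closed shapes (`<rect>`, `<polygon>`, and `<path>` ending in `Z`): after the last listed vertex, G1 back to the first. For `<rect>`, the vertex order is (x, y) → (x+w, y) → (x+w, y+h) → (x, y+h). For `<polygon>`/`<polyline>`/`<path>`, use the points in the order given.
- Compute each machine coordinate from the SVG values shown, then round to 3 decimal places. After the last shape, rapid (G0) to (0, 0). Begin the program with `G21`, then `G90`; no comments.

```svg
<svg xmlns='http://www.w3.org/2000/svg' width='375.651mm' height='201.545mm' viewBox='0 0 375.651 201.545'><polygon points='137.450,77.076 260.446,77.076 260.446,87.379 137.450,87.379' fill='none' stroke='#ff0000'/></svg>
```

G21
G90
G0 X137.450 Y124.469
M3 S753
G1 X260.446 Y124.469 F980
G1 X260.446 Y114.166
G1 X137.450 Y114.166
G1 X137.450 Y124.469
M5
G0 X0.000 Y0.000

1 u = 1 mm; y_m = 201.545 − y.

[1] `<polygon>` rectangle, #ff0000→cut S753 F980: (137.450,124.469) → (260.446,124.469) → (260.446,114.166) → (137.450,114.166) → (137.450,124.469) (closed)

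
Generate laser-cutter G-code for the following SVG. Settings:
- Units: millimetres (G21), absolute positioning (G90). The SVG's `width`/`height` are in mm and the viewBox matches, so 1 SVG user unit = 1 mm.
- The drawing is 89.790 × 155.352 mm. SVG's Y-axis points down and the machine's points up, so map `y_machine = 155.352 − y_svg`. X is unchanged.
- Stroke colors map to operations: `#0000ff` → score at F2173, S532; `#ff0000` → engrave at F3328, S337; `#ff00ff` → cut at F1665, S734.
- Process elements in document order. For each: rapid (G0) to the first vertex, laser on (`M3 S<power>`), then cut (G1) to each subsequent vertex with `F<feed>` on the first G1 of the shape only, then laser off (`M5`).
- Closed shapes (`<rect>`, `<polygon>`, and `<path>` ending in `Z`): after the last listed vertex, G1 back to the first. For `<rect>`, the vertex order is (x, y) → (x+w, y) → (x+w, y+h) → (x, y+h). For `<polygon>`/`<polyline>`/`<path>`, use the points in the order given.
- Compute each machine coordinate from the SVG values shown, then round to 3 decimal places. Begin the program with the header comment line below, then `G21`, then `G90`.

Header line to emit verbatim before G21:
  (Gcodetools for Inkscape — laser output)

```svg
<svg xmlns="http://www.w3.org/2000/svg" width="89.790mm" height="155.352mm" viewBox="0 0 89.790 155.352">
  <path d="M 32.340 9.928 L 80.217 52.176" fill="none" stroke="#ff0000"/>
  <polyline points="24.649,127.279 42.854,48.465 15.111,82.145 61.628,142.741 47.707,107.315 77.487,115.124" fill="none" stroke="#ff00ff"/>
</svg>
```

(Gcodetools for Inkscape — laser output)
G21
G90
G0 X32.340 Y145.424
M3 S337
G1 X80.217 Y103.176 F3328
M5
G0 X24.649 Y28.073
M3 S734
G1 X42.854 Y106.887 F1665
G1 X15.111 Y73.207
G1 X61.628 Y12.611
G1 X47.707 Y48.037
G1 X77.487 Y40.228
M5

Since the viewBox matches the mm dimensions, user units are millimetres directly. The only transform is the Y-flip y_m = 155.352 − y_svg.

Shape 1 is a line segment drawn with `<path>`. Its stroke #ff0000 means engrave at S337, F3328. After flipping Y the toolpath is (32.340,145.424) → (80.217,103.176).

Shape 2 is a open polyline drawn with `<polyline>`. Its stroke #ff00ff means cut at S734, F1665. After flipping Y the toolpath is (24.649,28.073) → (42.854,106.887) → (15.111,73.207) → (61.628,12.611) → (47.707,48.037) → (77.487,40.228).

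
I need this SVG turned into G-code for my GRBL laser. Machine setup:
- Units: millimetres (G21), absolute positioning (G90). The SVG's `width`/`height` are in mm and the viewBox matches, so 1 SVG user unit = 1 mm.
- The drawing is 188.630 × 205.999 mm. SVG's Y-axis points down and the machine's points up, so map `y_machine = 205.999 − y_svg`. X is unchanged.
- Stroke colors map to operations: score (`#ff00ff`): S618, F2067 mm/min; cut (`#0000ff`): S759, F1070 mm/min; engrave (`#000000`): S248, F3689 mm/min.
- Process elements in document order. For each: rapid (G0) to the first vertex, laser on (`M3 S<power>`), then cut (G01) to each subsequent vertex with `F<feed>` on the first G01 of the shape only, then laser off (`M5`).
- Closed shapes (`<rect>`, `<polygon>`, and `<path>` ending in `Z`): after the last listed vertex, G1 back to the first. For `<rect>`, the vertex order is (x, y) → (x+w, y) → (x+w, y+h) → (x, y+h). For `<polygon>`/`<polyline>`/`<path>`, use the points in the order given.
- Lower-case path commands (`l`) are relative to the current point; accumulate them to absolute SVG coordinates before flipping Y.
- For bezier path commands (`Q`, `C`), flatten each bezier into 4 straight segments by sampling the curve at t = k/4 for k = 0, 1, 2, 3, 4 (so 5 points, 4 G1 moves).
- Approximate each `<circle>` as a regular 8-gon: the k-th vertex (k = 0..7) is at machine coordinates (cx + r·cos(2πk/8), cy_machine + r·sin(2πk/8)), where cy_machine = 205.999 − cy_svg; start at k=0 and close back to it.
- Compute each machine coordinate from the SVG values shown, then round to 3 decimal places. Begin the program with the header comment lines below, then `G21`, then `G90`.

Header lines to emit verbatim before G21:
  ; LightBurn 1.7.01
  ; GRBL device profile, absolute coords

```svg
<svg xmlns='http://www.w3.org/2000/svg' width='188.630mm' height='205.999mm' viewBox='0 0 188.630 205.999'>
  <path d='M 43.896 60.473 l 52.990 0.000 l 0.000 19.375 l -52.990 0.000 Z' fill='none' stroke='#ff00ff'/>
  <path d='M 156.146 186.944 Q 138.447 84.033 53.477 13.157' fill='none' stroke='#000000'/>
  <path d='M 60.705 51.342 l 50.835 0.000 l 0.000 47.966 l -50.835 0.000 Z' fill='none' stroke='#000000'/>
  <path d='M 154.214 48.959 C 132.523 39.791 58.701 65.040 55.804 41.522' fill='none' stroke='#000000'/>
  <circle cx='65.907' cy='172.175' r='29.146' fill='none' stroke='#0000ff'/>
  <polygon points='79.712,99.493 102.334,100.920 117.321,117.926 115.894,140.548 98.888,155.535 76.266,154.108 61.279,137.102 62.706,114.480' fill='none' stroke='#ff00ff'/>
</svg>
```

viewBox `0 0 188.630 205.999` with mm width/height → 1 unit = 1 mm. Flip: y_m = 205.999 − y_svg.

**Shape 1** — `<path>` rectangle, stroke `#ff00ff` → score (S618, F2067). Machine vertices: (43.896,145.526) → (96.886,145.526) → (96.886,126.151) → (43.896,126.151) → (43.896,145.526). Closed: final G1 returns to the first vertex.

**Shape 2** — `<path>` quadratic bezier, stroke `#000000` → engrave (S248, F3689). Control points (SVG): P0=(156.146,186.944), P1=(138.447,84.033), P2=(53.477,13.157); sampled at t=k/4. Machine vertices: (156.146,19.055) → (143.092,68.508) → (121.629,113.957) → (91.758,155.402) → (53.477,192.842). Open path.

**Shape 3** — `<path>` rectangle, stroke `#000000` → engrave (S248, F3689). Machine vertices: (60.705,154.657) → (111.540,154.657) → (111.540,106.691) → (60.705,106.691) → (60.705,154.657). Closed: final G1 returns to the first vertex.

**Shape 4** — `<path>` cubic bezier, stroke `#000000` → engrave (S248, F3689). Control points (SVG): P0=(154.214,48.959), P1=(132.523,39.791), P2=(58.701,65.040), P3=(55.804,41.522); sampled at t=k/4. Machine vertices: (154.214,157.040) → (130.094,158.763) → (97.961,155.377) → (69.352,154.683) → (55.804,164.477). Open path.

**Shape 5** — `<circle>` circle, stroke `#0000ff` → cut (S759, F1070). Machine vertices: (95.053,33.824) → (86.516,54.433) → (65.907,62.970) → (45.298,54.433) → (36.761,33.824) → (45.298,13.215) → (65.907,4.678) → (86.516,13.215) → (95.053,33.824). Closed: final G1 returns to the first vertex.

**Shape 6** — `<polygon>` regular polygon, stroke `#ff00ff` → score (S618, F2067). Machine vertices: (79.712,106.506) → (102.334,105.079) → (117.321,88.073) → (115.894,65.451) → (98.888,50.464) → (76.266,51.891) → (61.279,68.897) → (62.706,91.519) → (79.712,106.506). Closed: final G1 returns to the first vertex.

; LightBurn 1.7.01
; GRBL device profile, absolute coords
G21
G90
G0 X43.896 Y145.526
M3 S618
G01 X96.886 Y145.526 F2067
G01 X96.886 Y126.151
G01 X43.896 Y126.151
G01 X43.896 Y145.526
M5
G0 X156.146 Y19.055
M3 S248
G01 X143.092 Y68.508 F3689
G01 X121.629 Y113.957
G01 X91.758 Y155.402
G01 X53.477 Y192.842
M5
G0 X60.705 Y154.657
M3 S248
G01 X111.540 Y154.657 F3689
G01 X111.540 Y106.691
G01 X60.705 Y106.691
G01 X60.705 Y154.657
M5
G0 X154.214 Y157.040
M3 S248
G01 X130.094 Y158.763 F3689
G01 X97.961 Y155.377
G01 X69.352 Y154.683
G01 X55.804 Y164.477
M5
G0 X95.053 Y33.824
M3 S759
G01 X86.516 Y54.433 F1070
G01 X65.907 Y62.970
G01 X45.298 Y54.433
G01 X36.761 Y33.824
G01 X45.298 Y13.215
G01 X65.907 Y4.678
G01 X86.516 Y13.215
G01 X95.053 Y33.824
M5
G0 X79.712 Y106.506
M3 S618
G01 X102.334 Y105.079 F2067
G01 X117.321 Y88.073
G01 X115.894 Y65.451
G01 X98.888 Y50.464
G01 X76.266 Y51.891
G01 X61.279 Y68.897
G01 X62.706 Y91.519
G01 X79.712 Y106.506
M5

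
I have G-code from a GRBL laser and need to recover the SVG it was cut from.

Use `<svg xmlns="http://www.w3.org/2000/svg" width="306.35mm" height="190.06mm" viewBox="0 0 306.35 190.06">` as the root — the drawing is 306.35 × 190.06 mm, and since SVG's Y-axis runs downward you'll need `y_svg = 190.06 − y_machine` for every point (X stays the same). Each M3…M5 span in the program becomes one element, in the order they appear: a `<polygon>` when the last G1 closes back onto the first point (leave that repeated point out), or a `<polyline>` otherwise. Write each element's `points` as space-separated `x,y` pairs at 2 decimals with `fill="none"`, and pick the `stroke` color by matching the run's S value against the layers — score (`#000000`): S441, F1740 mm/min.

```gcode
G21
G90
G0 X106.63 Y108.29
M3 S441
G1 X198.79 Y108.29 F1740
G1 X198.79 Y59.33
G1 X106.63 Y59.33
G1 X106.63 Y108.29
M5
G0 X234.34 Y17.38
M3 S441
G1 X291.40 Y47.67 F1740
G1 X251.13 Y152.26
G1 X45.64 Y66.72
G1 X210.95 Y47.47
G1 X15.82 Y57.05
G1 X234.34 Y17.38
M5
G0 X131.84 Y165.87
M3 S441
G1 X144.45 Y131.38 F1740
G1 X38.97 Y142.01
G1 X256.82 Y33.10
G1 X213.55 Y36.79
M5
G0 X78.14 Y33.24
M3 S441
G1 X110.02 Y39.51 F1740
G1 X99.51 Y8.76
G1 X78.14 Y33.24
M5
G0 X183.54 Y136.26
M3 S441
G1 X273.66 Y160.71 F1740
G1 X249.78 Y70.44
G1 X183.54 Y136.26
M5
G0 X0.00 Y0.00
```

<svg xmlns="http://www.w3.org/2000/svg" width="306.35mm" height="190.06mm" viewBox="0 0 306.35 190.06">
  <polygon points="106.63,81.77 198.79,81.77 198.79,130.73 106.63,130.73" fill="none" stroke="#000000"/>
  <polygon points="234.34,172.68 291.40,142.39 251.13,37.80 45.64,123.34 210.95,142.59 15.82,133.01" fill="none" stroke="#000000"/>
  <polyline points="131.84,24.19 144.45,58.68 38.97,48.05 256.82,156.96 213.55,153.27" fill="none" stroke="#000000"/>
  <polygon points="78.14,156.82 110.02,150.55 99.51,181.30" fill="none" stroke="#000000"/>
  <polygon points="183.54,53.80 273.66,29.35 249.78,119.62" fill="none" stroke="#000000"/>
</svg>

Machine Y-up, SVG Y-down with viewBox height 190.06, so y_svg = 190.06 − y_machine; X carries over. Every run uses S441, so all elements get stroke `#000000` (score).

Run 1: The run returns to its start, so emit a `<polygon>` with points (Y-flipped): 106.63,81.77 198.79,81.77 198.79,130.73 106.63,130.73.

Run 2: The run returns to its start, so emit a `<polygon>` with points (Y-flipped): 234.34,172.68 291.40,142.39 251.13,37.80 45.64,123.34 210.95,142.59 15.82,133.01.

Run 3: The run is open, so emit a `<polyline>` with points (Y-flipped): 131.84,24.19 144.45,58.68 38.97,48.05 256.82,156.96 213.55,153.27.

Run 4: The run returns to its start, so emit a `<polygon>` with points (Y-flipped): 78.14,156.82 110.02,150.55 99.51,181.30.

Run 5: The run returns to its start, so emit a `<polygon>` with points (Y-flipped): 183.54,53.80 273.66,29.35 249.78,119.62.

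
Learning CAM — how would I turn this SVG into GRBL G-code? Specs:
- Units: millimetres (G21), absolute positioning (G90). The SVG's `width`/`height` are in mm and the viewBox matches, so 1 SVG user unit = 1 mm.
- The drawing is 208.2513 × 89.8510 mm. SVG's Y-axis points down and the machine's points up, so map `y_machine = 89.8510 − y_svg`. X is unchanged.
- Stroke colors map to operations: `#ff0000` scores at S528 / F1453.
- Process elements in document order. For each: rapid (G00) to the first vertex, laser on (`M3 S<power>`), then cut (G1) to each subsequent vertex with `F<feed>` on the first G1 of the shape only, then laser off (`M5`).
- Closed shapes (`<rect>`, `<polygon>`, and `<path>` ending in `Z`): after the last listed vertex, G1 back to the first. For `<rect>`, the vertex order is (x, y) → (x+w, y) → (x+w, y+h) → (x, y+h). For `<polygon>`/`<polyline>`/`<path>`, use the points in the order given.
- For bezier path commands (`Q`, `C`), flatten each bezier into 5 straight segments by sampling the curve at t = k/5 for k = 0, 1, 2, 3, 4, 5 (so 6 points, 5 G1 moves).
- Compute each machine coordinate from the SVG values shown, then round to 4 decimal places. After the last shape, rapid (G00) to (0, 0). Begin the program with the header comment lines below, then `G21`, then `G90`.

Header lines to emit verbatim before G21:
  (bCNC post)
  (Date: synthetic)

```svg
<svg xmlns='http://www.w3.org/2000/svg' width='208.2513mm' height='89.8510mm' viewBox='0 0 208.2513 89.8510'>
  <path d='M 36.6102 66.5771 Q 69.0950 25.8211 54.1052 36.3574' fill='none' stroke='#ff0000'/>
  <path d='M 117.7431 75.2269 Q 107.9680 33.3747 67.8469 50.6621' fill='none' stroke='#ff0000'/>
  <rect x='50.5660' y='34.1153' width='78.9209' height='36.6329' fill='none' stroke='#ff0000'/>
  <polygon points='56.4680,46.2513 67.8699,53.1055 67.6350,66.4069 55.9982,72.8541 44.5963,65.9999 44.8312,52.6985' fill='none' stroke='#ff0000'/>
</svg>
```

(bCNC post)
(Date: synthetic)
G21
G90
G00 X36.6102 Y23.2739
M3 S528
G1 X47.7051 Y37.5246 F1453
G1 X55.0021 Y47.6719
G1 X58.5011 Y53.7159
G1 X58.2021 Y55.6564
G1 X54.1052 Y53.4936
M5
G00 X117.7431 Y14.6241
M3 S528
G1 X112.6192 Y28.9994 F1453
G1 X105.0677 Y38.6435
G1 X95.0884 Y43.5565
G1 X82.6815 Y43.7383
G1 X67.8469 Y39.1889
M5
G00 X50.5660 Y55.7357
M3 S528
G1 X129.4869 Y55.7357 F1453
G1 X129.4869 Y19.1028
G1 X50.5660 Y19.1028
G1 X50.5660 Y55.7357
M5
G00 X56.4680 Y43.5997
M3 S528
G1 X67.8699 Y36.7455 F1453
G1 X67.6350 Y23.4441
G1 X55.9982 Y16.9969
G1 X44.5963 Y23.8511
G1 X44.8312 Y37.1525
G1 X56.4680 Y43.5997
M5
G00 X0.0000 Y0.0000

viewBox `0 0 208.2513 89.8510` with mm width/height → 1 unit = 1 mm. Flip: y_m = 89.8510 − y_svg.

**Shape 1** — `<path>` quadratic bezier, stroke `#ff0000` → score (S528, F1453). Control points (SVG): P0=(36.6102,66.5771), P1=(69.0950,25.8211), P2=(54.1052,36.3574); sampled at t=k/5. Machine vertices: (36.6102,23.2739) → (47.7051,37.5246) → (55.0021,47.6719) → (58.5011,53.7159) → (58.2021,55.6564) → (54.1052,53.4936). Open path.

**Shape 2** — `<path>` quadratic bezier, stroke `#ff0000` → score (S528, F1453). Control points (SVG): P0=(117.7431,75.2269), P1=(107.9680,33.3747), P2=(67.8469,50.6621); sampled at t=k/5. Machine vertices: (117.7431,14.6241) → (112.6192,28.9994) → (105.0677,38.6435) → (95.0884,43.5565) → (82.6815,43.7383) → (67.8469,39.1889). Open path.

**Shape 3** — `<rect>` rectangle, stroke `#ff0000` → score (S528, F1453). Machine vertices: (50.5660,55.7357) → (129.4869,55.7357) → (129.4869,19.1028) → (50.5660,19.1028) → (50.5660,55.7357). Closed: final G1 returns to the first vertex.

**Shape 4** — `<polygon>` regular polygon, stroke `#ff0000` → score (S528, F1453). Machine vertices: (56.4680,43.5997) → (67.8699,36.7455) → (67.6350,23.4441) → (55.9982,16.9969) → (44.5963,23.8511) → (44.8312,37.1525) → (56.4680,43.5997). Closed: final G1 returns to the first vertex.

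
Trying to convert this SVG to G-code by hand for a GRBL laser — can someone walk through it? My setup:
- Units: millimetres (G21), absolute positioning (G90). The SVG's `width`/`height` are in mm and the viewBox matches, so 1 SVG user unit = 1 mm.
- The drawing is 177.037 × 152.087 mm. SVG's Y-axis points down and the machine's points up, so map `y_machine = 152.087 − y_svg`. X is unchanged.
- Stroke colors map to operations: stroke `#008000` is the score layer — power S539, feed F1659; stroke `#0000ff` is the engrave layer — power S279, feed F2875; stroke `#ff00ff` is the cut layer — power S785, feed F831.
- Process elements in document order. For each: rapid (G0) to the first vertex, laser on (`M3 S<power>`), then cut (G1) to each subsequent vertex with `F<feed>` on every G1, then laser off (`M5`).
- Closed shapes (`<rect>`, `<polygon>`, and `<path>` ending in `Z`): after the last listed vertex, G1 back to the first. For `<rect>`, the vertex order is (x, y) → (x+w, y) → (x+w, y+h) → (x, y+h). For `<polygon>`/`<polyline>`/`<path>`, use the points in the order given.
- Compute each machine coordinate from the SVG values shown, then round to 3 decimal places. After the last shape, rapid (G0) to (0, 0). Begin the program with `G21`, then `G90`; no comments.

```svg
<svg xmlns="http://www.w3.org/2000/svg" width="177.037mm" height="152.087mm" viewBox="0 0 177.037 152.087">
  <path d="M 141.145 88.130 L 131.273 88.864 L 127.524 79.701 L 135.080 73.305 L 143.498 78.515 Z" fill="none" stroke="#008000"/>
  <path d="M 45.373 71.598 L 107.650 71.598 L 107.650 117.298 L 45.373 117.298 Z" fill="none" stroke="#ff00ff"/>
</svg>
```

viewBox `0 0 177.037 152.087` with mm width/height → 1 unit = 1 mm. Flip: y_m = 152.087 − y_svg.

**Shape 1** — `<path>` regular polygon, stroke `#008000` → score (S539, F1659). Machine vertices: (141.145,63.957) → (131.273,63.223) → (127.524,72.386) → (135.080,78.782) → (143.498,73.572) → (141.145,63.957). Closed: final G1 returns to the first vertex.

**Shape 2** — `<path>` rectangle, stroke `#ff00ff` → cut (S785, F831). Machine vertices: (45.373,80.489) → (107.650,80.489) → (107.650,34.789) → (45.373,34.789) → (45.373,80.489). Closed: final G1 returns to the first vertex.

G21
G90
G0 X141.145 Y63.957
M3 S539
G1 X131.273 Y63.223 F1659
G1 X127.524 Y72.386 F1659
G1 X135.080 Y78.782 F1659
G1 X143.498 Y73.572 F1659
G1 X141.145 Y63.957 F1659
M5
G0 X45.373 Y80.489
M3 S785
G1 X107.650 Y80.489 F831
G1 X107.650 Y34.789 F831
G1 X45.373 Y34.789 F831
G1 X45.373 Y80.489 F831
M5
G0 X0.000 Y0.000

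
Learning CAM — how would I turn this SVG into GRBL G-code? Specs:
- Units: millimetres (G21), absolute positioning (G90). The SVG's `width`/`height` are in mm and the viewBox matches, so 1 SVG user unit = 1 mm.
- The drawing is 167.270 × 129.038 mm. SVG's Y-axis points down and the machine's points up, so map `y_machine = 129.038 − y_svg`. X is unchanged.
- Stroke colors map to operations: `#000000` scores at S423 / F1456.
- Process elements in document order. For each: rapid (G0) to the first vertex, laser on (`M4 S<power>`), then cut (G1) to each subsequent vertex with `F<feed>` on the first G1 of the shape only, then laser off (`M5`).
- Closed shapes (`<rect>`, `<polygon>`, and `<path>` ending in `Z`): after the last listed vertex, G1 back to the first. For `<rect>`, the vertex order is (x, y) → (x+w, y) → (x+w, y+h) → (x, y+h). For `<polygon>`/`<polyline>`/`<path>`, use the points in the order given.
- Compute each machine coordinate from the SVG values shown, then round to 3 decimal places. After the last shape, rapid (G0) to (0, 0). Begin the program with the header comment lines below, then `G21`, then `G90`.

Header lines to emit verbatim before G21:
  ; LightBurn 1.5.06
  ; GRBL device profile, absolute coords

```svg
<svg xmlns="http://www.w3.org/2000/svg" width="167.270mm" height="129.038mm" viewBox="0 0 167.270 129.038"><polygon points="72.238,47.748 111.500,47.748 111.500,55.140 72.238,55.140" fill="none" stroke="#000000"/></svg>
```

Since the viewBox matches the mm dimensions, user units are millimetres directly. The only transform is the Y-flip y_m = 129.038 − y_svg.

Shape 1 is a rectangle drawn with `<polygon>`. Its stroke #000000 means score at S423, F1456. After flipping Y the toolpath is (72.238,81.290) → (111.500,81.290) → (111.500,73.898) → (72.238,73.898) → (72.238,81.290), returning to the start.

; LightBurn 1.5.06
; GRBL device profile, absolute coords
G21
G90
G0 X72.238 Y81.290
M4 S423
G1 X111.500 Y81.290 F1456
G1 X111.500 Y73.898
G1 X72.238 Y73.898
G1 X72.238 Y81.290
M5
G0 X0.000 Y0.000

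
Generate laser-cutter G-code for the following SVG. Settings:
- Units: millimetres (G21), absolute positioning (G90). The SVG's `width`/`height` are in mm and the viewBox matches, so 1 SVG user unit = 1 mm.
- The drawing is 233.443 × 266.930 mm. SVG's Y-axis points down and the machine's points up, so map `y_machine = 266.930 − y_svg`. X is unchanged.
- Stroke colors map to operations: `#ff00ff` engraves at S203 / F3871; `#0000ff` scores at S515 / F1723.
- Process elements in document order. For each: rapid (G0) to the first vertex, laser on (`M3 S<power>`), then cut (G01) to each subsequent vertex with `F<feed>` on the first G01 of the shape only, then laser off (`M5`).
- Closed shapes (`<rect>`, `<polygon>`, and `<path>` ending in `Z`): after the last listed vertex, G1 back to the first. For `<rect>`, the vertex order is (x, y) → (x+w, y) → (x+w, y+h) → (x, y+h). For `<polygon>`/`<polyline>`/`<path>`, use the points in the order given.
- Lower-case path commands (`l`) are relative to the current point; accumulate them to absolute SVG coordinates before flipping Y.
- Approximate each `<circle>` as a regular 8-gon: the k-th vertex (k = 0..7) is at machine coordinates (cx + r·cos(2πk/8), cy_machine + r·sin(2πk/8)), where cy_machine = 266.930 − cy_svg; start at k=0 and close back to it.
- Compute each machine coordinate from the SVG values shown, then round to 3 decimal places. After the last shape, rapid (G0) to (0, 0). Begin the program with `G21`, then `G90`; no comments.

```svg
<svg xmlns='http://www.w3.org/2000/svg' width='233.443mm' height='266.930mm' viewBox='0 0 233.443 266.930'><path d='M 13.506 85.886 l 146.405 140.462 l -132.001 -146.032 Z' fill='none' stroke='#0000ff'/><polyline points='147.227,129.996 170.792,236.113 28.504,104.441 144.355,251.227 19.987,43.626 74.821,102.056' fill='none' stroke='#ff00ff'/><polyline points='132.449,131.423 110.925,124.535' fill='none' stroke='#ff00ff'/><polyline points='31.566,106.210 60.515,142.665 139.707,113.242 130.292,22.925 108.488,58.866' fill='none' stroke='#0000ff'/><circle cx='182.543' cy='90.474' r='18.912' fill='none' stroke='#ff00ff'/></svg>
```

G21
G90
G0 X13.506 Y181.044
M3 S515
G01 X159.911 Y40.582 F1723
G01 X27.910 Y186.614
G01 X13.506 Y181.044
M5
G0 X147.227 Y136.934
M3 S203
G01 X170.792 Y30.817 F3871
G01 X28.504 Y162.489
G01 X144.355 Y15.703
G01 X19.987 Y223.304
G01 X74.821 Y164.874
M5
G0 X132.449 Y135.507
M3 S203
G01 X110.925 Y142.395 F3871
M5
G0 X31.566 Y160.720
M3 S515
G01 X60.515 Y124.265 F1723
G01 X139.707 Y153.688
G01 X130.292 Y244.005
G01 X108.488 Y208.064
M5
G0 X201.455 Y176.456
M3 S203
G01 X195.916 Y189.829 F3871
G01 X182.543 Y195.368
G01 X169.170 Y189.829
G01 X163.631 Y176.456
G01 X169.170 Y163.083
G01 X182.543 Y157.544
G01 X195.916 Y163.083
G01 X201.455 Y176.456
M5
G0 X0.000 Y0.000

Since the viewBox matches the mm dimensions, user units are millimetres directly. The only transform is the Y-flip y_m = 266.930 − y_svg.

Shape 1 is a closed polygon drawn with `<path>`. Its stroke #0000ff means score at S515, F1723. After flipping Y the toolpath is (13.506,181.044) → (159.911,40.582) → (27.910,186.614) → (13.506,181.044), returning to the start.

Shape 2 is a open polyline drawn with `<polyline>`. Its stroke #ff00ff means engrave at S203, F3871. After flipping Y the toolpath is (147.227,136.934) → (170.792,30.817) → (28.504,162.489) → (144.355,15.703) → (19.987,223.304) → (74.821,164.874).

Shape 3 is a line segment drawn with `<polyline>`. Its stroke #ff00ff means engrave at S203, F3871. After flipping Y the toolpath is (132.449,135.507) → (110.925,142.395).

Shape 4 is a open polyline drawn with `<polyline>`. Its stroke #0000ff means score at S515, F1723. After flipping Y the toolpath is (31.566,160.720) → (60.515,124.265) → (139.707,153.688) → (130.292,244.005) → (108.488,208.064).

Shape 5 is a circle drawn with `<circle>`. Its stroke #ff00ff means engrave at S203, F3871. After flipping Y the toolpath is (201.455,176.456) → (195.916,189.829) → (182.543,195.368) → (169.170,189.829) → (163.631,176.456) → (169.170,163.083) → (182.543,157.544) → (195.916,163.083) → (201.455,176.456), returning to the start.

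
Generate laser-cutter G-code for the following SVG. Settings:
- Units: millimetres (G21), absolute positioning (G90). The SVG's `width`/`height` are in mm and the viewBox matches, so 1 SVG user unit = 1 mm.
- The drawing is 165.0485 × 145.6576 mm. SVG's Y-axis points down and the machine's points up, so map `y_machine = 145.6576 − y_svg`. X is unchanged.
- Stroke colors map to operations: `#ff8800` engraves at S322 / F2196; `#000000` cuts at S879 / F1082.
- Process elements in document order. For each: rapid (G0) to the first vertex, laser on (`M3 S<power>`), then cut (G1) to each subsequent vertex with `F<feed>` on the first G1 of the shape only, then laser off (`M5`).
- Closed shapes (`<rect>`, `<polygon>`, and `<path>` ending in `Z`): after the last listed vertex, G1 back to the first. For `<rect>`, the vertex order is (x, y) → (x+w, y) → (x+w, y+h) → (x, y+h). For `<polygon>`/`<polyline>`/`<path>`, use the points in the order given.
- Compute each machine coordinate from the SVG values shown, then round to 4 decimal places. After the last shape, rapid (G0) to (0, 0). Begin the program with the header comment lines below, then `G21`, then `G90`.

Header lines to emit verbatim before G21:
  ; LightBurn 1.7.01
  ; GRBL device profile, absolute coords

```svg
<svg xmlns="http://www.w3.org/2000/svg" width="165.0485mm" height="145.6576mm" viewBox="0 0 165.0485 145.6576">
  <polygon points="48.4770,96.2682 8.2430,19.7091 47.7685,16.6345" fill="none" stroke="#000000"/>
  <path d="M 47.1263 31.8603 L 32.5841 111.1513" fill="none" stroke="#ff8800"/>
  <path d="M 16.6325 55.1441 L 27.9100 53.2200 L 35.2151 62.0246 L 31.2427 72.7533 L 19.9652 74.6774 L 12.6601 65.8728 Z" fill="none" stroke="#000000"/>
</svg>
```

1 u = 1 mm; y_m = 145.6576 − y.

[1] `<polygon>` closed polygon, #000000→cut S879 F1082: (48.4770,49.3894) → (8.2430,125.9485) → (47.7685,129.0231) → (48.4770,49.3894) (closed)

[2] `<path>` line segment, #ff8800→engrave S322 F2196: (47.1263,113.7973) → (32.5841,34.5063)

[3] `<path>` regular polygon, #000000→cut S879 F1082: (16.6325,90.5135) → (27.9100,92.4376) → (35.2151,83.6330) → (31.2427,72.9043) → (19.9652,70.9802) → (12.6601,79.7848) → (16.6325,90.5135) (closed)

; LightBurn 1.7.01
; GRBL device profile, absolute coords
G21
G90
G0 X48.4770 Y49.3894
M3 S879
G1 X8.2430 Y125.9485 F1082
G1 X47.7685 Y129.0231
G1 X48.4770 Y49.3894
M5
G0 X47.1263 Y113.7973
M3 S322
G1 X32.5841 Y34.5063 F2196
M5
G0 X16.6325 Y90.5135
M3 S879
G1 X27.9100 Y92.4376 F1082
G1 X35.2151 Y83.6330
G1 X31.2427 Y72.9043
G1 X19.9652 Y70.9802
G1 X12.6601 Y79.7848
G1 X16.6325 Y90.5135
M5
G0 X0.0000 Y0.0000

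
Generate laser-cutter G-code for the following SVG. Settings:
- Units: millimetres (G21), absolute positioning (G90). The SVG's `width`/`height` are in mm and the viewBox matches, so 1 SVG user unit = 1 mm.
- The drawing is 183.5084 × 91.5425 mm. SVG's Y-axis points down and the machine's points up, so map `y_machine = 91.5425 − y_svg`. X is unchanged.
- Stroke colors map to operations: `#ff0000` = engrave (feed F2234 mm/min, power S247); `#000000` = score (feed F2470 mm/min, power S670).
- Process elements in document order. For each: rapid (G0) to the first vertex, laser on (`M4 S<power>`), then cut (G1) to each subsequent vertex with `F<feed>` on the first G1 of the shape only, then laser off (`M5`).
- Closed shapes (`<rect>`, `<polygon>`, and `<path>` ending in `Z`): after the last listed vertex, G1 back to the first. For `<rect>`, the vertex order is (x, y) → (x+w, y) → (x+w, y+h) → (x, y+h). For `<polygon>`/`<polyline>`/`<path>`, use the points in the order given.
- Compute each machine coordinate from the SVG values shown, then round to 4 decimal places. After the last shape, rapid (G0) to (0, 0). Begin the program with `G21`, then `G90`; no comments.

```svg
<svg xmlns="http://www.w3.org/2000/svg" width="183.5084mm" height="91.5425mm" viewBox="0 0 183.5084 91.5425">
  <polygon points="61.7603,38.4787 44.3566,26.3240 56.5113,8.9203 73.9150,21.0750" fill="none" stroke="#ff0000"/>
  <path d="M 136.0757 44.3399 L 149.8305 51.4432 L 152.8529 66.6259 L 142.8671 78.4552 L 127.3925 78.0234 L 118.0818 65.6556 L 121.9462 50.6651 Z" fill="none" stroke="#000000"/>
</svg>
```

G21
G90
G0 X61.7603 Y53.0638
M4 S247
G1 X44.3566 Y65.2185 F2234
G1 X56.5113 Y82.6222
G1 X73.9150 Y70.4675
G1 X61.7603 Y53.0638
M5
G0 X136.0757 Y47.2026
M4 S670
G1 X149.8305 Y40.0993 F2470
G1 X152.8529 Y24.9166
G1 X142.8671 Y13.0873
G1 X127.3925 Y13.5191
G1 X118.0818 Y25.8869
G1 X121.9462 Y40.8774
G1 X136.0757 Y47.2026
M5
G0 X0.0000 Y0.0000

viewBox `0 0 183.5084 91.5425` with mm width/height → 1 unit = 1 mm. Flip: y_m = 91.5425 − y_svg.

**Shape 1** — `<polygon>` regular polygon, stroke `#ff0000` → engrave (S247, F2234). Machine vertices: (61.7603,53.0638) → (44.3566,65.2185) → (56.5113,82.6222) → (73.9150,70.4675) → (61.7603,53.0638). Closed: final G1 returns to the first vertex.

**Shape 2** — `<path>` regular polygon, stroke `#000000` → score (S670, F2470). Machine vertices: (136.0757,47.2026) → (149.8305,40.0993) → (152.8529,24.9166) → (142.8671,13.0873) → (127.3925,13.5191) → (118.0818,25.8869) → (121.9462,40.8774) → (136.0757,47.2026). Closed: final G1 returns to the first vertex.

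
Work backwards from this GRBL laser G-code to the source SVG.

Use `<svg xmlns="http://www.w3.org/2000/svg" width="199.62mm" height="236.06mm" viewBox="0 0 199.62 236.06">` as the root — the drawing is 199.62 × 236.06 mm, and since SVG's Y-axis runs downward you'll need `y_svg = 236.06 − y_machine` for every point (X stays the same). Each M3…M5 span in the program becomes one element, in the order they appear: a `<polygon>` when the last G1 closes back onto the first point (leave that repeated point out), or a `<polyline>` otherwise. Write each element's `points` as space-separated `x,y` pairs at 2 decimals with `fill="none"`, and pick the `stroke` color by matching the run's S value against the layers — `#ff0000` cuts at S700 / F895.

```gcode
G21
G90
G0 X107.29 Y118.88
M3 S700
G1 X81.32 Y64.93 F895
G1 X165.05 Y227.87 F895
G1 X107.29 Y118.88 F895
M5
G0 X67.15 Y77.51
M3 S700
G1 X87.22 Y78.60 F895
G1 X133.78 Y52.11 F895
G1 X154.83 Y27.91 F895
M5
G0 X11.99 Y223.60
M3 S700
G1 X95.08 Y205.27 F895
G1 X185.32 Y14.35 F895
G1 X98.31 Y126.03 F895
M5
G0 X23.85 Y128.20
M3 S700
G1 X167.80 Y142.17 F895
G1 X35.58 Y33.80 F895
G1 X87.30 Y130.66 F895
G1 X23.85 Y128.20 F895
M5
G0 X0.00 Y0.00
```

Machine Y-up, SVG Y-down with viewBox height 236.06, so y_svg = 236.06 − y_machine; X carries over. Every run uses S700, so all elements get stroke `#ff0000` (cut).

Run 1: The run returns to its start, so emit a `<polygon>` with points (Y-flipped): 107.29,117.18 81.32,171.13 165.05,8.19.

Run 2: The run is open, so emit a `<polyline>` with points (Y-flipped): 67.15,158.55 87.22,157.46 133.78,183.95 154.83,208.15.

Run 3: The run is open, so emit a `<polyline>` with points (Y-flipped): 11.99,12.46 95.08,30.79 185.32,221.71 98.31,110.03.

Run 4: The run returns to its start, so emit a `<polygon>` with points (Y-flipped): 23.85,107.86 167.80,93.89 35.58,202.26 87.30,105.40.

<svg xmlns="http://www.w3.org/2000/svg" width="199.62mm" height="236.06mm" viewBox="0 0 199.62 236.06">
  <polygon points="107.29,117.18 81.32,171.13 165.05,8.19" fill="none" stroke="#ff0000"/>
  <polyline points="67.15,158.55 87.22,157.46 133.78,183.95 154.83,208.15" fill="none" stroke="#ff0000"/>
  <polyline points="11.99,12.46 95.08,30.79 185.32,221.71 98.31,110.03" fill="none" stroke="#ff0000"/>
  <polygon points="23.85,107.86 167.80,93.89 35.58,202.26 87.30,105.40" fill="none" stroke="#ff0000"/>
</svg>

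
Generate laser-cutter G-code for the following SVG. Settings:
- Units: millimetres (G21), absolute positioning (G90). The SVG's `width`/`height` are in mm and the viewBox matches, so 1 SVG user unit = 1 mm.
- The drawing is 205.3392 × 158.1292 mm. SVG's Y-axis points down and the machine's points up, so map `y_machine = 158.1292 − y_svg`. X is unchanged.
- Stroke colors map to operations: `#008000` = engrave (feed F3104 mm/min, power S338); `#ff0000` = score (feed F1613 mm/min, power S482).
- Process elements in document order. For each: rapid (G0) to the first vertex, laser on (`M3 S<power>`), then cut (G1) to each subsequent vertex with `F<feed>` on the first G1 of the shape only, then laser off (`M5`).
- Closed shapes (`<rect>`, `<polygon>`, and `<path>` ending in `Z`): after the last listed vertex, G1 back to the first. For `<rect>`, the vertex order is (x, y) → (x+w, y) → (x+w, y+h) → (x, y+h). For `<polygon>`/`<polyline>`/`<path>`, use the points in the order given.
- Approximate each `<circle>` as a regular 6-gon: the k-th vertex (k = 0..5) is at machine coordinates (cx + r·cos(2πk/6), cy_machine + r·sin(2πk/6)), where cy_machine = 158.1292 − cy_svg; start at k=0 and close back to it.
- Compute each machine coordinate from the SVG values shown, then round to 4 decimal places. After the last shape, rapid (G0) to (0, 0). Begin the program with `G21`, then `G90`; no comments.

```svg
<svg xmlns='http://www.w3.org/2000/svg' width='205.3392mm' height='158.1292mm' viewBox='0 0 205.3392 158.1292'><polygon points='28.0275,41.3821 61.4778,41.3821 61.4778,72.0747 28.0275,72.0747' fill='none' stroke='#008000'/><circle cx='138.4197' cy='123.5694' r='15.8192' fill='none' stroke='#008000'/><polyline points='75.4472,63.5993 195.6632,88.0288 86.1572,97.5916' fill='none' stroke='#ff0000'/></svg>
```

1 u = 1 mm; y_m = 158.1292 − y.

[1] `<polygon>` rectangle, #008000→engrave S338 F3104: (28.0275,116.7471) → (61.4778,116.7471) → (61.4778,86.0545) → (28.0275,86.0545) → (28.0275,116.7471) (closed)

[2] `<circle>` circle, #008000→engrave S338 F3104: (154.2389,34.5598) → (146.3293,48.2596) → (130.5101,48.2596) → (122.6005,34.5598) → (130.5101,20.8600) → (146.3293,20.8600) → (154.2389,34.5598) (closed)

[3] `<polyline>` open polyline, #ff0000→score S482 F1613: (75.4472,94.5299) → (195.6632,70.1004) → (86.1572,60.5376)

G21
G90
G0 X28.0275 Y116.7471
M3 S338
G1 X61.4778 Y116.7471 F3104
G1 X61.4778 Y86.0545
G1 X28.0275 Y86.0545
G1 X28.0275 Y116.7471
M5
G0 X154.2389 Y34.5598
M3 S338
G1 X146.3293 Y48.2596 F3104
G1 X130.5101 Y48.2596
G1 X122.6005 Y34.5598
G1 X130.5101 Y20.8600
G1 X146.3293 Y20.8600
G1 X154.2389 Y34.5598
M5
G0 X75.4472 Y94.5299
M3 S482
G1 X195.6632 Y70.1004 F1613
G1 X86.1572 Y60.5376
M5
G0 X0.0000 Y0.0000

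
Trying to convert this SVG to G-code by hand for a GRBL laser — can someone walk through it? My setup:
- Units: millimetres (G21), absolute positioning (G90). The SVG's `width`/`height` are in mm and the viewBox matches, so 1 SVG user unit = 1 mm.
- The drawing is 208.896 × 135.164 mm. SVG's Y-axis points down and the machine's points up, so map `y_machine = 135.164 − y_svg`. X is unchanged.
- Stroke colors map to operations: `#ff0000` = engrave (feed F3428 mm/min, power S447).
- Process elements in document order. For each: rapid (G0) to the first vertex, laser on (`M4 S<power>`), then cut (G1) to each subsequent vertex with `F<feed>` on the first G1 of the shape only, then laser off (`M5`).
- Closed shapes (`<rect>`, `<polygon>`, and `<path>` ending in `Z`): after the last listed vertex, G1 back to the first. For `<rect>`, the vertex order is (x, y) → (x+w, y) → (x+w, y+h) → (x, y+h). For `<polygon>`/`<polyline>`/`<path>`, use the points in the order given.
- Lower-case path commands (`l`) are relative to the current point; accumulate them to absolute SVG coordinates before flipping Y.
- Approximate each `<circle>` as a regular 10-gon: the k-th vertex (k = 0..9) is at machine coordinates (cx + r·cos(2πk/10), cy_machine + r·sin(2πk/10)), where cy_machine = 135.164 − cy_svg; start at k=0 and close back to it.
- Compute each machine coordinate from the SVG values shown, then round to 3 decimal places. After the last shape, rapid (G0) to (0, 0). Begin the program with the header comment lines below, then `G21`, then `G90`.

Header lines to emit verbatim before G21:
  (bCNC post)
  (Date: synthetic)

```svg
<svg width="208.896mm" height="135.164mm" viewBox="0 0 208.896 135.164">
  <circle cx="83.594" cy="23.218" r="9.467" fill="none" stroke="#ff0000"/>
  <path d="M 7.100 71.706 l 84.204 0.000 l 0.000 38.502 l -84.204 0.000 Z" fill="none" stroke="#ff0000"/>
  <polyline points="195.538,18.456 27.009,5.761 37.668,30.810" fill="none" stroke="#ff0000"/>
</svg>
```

1 u = 1 mm; y_m = 135.164 − y.

[1] `<circle>` circle, #ff0000→engrave S447 F3428: (93.061,111.946) → (91.253,117.511) → (86.519,120.950) → (80.669,120.950) → (75.935,117.511) → (74.127,111.946) → (75.935,106.381) → (80.669,102.942) → (86.519,102.942) → (91.253,106.381) → (93.061,111.946) (closed)

[2] `<path>` rectangle, #ff0000→engrave S447 F3428: (7.100,63.458) → (91.304,63.458) → (91.304,24.956) → (7.100,24.956) → (7.100,63.458) (closed)

[3] `<polyline>` open polyline, #ff0000→engrave S447 F3428: (195.538,116.708) → (27.009,129.403) → (37.668,104.354)

(bCNC post)
(Date: synthetic)
G21
G90
G0 X93.061 Y111.946
M4 S447
G1 X91.253 Y117.511 F3428
G1 X86.519 Y120.950
G1 X80.669 Y120.950
G1 X75.935 Y117.511
G1 X74.127 Y111.946
G1 X75.935 Y106.381
G1 X80.669 Y102.942
G1 X86.519 Y102.942
G1 X91.253 Y106.381
G1 X93.061 Y111.946
M5
G0 X7.100 Y63.458
M4 S447
G1 X91.304 Y63.458 F3428
G1 X91.304 Y24.956
G1 X7.100 Y24.956
G1 X7.100 Y63.458
M5
G0 X195.538 Y116.708
M4 S447
G1 X27.009 Y129.403 F3428
G1 X37.668 Y104.354
M5
G0 X0.000 Y0.000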